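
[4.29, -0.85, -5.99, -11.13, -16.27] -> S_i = 4.29 + -5.14*i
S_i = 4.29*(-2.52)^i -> [4.29, -10.81, 27.24, -68.65, 173.01]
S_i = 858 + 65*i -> [858, 923, 988, 1053, 1118]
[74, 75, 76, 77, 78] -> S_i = 74 + 1*i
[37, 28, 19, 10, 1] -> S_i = 37 + -9*i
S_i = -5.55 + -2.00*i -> [-5.55, -7.55, -9.55, -11.55, -13.55]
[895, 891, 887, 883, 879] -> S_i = 895 + -4*i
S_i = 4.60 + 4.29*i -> [4.6, 8.89, 13.18, 17.47, 21.76]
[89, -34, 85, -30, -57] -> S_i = Random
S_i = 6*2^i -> [6, 12, 24, 48, 96]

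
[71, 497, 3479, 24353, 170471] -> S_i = 71*7^i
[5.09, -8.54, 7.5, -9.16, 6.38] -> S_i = Random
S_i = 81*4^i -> [81, 324, 1296, 5184, 20736]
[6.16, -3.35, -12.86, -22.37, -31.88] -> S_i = 6.16 + -9.51*i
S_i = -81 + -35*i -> [-81, -116, -151, -186, -221]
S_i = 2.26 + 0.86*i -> [2.26, 3.12, 3.98, 4.84, 5.7]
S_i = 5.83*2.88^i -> [5.83, 16.79, 48.36, 139.27, 401.09]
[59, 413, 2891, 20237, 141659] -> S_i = 59*7^i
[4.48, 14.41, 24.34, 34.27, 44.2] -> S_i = 4.48 + 9.93*i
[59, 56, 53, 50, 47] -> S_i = 59 + -3*i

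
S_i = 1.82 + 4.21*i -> [1.82, 6.03, 10.24, 14.45, 18.66]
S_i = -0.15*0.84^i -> [-0.15, -0.13, -0.11, -0.09, -0.07]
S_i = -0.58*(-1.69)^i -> [-0.58, 0.98, -1.66, 2.8, -4.73]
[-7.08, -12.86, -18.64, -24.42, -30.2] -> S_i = -7.08 + -5.78*i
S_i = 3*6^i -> [3, 18, 108, 648, 3888]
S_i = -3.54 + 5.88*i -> [-3.54, 2.34, 8.22, 14.1, 19.98]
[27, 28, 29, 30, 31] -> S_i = 27 + 1*i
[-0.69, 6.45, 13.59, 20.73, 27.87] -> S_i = -0.69 + 7.14*i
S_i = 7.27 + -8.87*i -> [7.27, -1.6, -10.47, -19.34, -28.21]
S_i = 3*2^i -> [3, 6, 12, 24, 48]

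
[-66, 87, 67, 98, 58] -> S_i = Random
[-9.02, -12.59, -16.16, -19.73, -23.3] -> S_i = -9.02 + -3.57*i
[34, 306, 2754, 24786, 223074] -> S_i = 34*9^i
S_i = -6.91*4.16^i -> [-6.91, -28.75, -119.58, -497.46, -2069.43]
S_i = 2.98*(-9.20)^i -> [2.98, -27.42, 252.23, -2320.49, 21348.51]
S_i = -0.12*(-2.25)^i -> [-0.12, 0.27, -0.61, 1.37, -3.08]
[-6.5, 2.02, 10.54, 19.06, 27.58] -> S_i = -6.50 + 8.52*i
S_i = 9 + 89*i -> [9, 98, 187, 276, 365]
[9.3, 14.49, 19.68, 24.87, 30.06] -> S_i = 9.30 + 5.19*i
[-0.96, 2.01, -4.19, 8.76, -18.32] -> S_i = -0.96*(-2.09)^i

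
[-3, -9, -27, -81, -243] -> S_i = -3*3^i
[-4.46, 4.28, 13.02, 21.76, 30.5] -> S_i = -4.46 + 8.74*i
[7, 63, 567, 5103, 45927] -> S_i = 7*9^i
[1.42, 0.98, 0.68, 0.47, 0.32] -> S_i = 1.42*0.69^i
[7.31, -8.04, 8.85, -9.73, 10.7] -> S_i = 7.31*(-1.10)^i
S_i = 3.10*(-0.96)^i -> [3.1, -2.98, 2.86, -2.74, 2.63]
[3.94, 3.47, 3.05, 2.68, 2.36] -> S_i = 3.94*0.88^i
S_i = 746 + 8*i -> [746, 754, 762, 770, 778]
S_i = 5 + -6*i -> [5, -1, -7, -13, -19]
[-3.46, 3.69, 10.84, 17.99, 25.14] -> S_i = -3.46 + 7.15*i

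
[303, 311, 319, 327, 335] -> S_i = 303 + 8*i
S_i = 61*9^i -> [61, 549, 4941, 44469, 400221]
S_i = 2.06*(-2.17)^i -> [2.06, -4.47, 9.7, -21.05, 45.68]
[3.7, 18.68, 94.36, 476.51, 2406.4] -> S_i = 3.70*5.05^i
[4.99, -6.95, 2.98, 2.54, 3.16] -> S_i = Random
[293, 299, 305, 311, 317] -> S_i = 293 + 6*i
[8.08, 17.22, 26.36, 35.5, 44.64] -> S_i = 8.08 + 9.14*i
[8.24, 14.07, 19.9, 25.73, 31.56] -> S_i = 8.24 + 5.83*i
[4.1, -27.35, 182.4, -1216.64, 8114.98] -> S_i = 4.10*(-6.67)^i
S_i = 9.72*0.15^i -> [9.72, 1.46, 0.22, 0.03, 0.0]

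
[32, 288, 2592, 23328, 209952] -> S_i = 32*9^i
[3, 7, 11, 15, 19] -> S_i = 3 + 4*i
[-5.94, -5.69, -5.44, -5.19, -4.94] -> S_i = -5.94 + 0.25*i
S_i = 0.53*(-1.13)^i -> [0.53, -0.6, 0.68, -0.76, 0.86]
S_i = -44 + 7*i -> [-44, -37, -30, -23, -16]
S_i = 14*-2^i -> [14, -28, 56, -112, 224]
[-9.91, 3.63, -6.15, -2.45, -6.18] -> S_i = Random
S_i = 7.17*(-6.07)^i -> [7.17, -43.52, 264.18, -1603.56, 9733.61]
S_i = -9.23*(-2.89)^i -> [-9.23, 26.67, -77.09, 222.79, -643.86]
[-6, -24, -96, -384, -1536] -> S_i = -6*4^i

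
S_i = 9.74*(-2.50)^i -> [9.74, -24.35, 60.88, -152.19, 380.47]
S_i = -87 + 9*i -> [-87, -78, -69, -60, -51]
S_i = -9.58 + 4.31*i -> [-9.58, -5.27, -0.96, 3.35, 7.66]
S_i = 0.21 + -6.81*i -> [0.21, -6.6, -13.41, -20.22, -27.03]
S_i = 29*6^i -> [29, 174, 1044, 6264, 37584]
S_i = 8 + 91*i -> [8, 99, 190, 281, 372]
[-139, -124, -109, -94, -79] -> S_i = -139 + 15*i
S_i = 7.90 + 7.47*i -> [7.9, 15.37, 22.84, 30.31, 37.78]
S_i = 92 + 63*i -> [92, 155, 218, 281, 344]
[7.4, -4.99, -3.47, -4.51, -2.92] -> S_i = Random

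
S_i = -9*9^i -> [-9, -81, -729, -6561, -59049]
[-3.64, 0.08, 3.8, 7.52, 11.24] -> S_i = -3.64 + 3.72*i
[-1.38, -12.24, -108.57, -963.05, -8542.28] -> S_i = -1.38*8.87^i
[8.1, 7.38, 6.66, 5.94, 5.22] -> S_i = 8.10 + -0.72*i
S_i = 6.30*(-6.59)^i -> [6.3, -41.52, 273.6, -1803.0, 11881.8]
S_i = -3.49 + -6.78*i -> [-3.49, -10.27, -17.05, -23.83, -30.61]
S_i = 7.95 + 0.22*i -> [7.95, 8.17, 8.39, 8.61, 8.83]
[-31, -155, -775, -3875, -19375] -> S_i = -31*5^i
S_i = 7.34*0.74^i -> [7.34, 5.43, 4.02, 2.97, 2.2]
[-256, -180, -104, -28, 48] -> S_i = -256 + 76*i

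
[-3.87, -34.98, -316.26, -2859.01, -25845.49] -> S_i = -3.87*9.04^i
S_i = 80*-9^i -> [80, -720, 6480, -58320, 524880]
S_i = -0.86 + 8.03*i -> [-0.86, 7.17, 15.2, 23.23, 31.26]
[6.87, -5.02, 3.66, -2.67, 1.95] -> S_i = 6.87*(-0.73)^i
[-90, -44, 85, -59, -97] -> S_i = Random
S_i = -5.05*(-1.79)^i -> [-5.05, 9.04, -16.18, 28.96, -51.84]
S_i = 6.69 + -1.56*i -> [6.69, 5.13, 3.57, 2.01, 0.45]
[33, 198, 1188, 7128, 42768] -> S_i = 33*6^i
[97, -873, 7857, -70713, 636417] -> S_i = 97*-9^i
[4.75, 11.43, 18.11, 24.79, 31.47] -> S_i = 4.75 + 6.68*i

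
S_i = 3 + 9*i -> [3, 12, 21, 30, 39]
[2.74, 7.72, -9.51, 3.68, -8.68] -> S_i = Random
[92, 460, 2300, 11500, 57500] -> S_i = 92*5^i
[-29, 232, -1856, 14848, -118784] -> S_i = -29*-8^i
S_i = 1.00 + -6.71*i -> [1.0, -5.71, -12.42, -19.13, -25.84]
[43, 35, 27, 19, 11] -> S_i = 43 + -8*i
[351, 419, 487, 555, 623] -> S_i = 351 + 68*i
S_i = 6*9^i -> [6, 54, 486, 4374, 39366]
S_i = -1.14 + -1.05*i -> [-1.14, -2.19, -3.24, -4.29, -5.34]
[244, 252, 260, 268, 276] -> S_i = 244 + 8*i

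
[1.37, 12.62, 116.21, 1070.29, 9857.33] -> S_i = 1.37*9.21^i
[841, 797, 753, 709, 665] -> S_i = 841 + -44*i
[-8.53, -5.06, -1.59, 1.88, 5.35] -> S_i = -8.53 + 3.47*i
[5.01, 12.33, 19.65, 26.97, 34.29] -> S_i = 5.01 + 7.32*i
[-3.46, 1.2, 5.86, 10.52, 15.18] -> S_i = -3.46 + 4.66*i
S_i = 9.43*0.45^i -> [9.43, 4.24, 1.91, 0.86, 0.39]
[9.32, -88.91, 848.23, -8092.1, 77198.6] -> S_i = 9.32*(-9.54)^i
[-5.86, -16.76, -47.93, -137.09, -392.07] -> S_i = -5.86*2.86^i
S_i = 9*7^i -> [9, 63, 441, 3087, 21609]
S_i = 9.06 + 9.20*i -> [9.06, 18.26, 27.46, 36.66, 45.86]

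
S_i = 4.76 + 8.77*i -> [4.76, 13.53, 22.3, 31.07, 39.84]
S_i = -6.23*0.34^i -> [-6.23, -2.12, -0.72, -0.24, -0.08]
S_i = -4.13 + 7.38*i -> [-4.13, 3.25, 10.63, 18.01, 25.39]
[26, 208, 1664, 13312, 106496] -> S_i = 26*8^i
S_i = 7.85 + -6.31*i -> [7.85, 1.54, -4.77, -11.08, -17.39]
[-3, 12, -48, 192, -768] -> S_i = -3*-4^i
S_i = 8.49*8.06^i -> [8.49, 68.43, 551.54, 4445.42, 35830.09]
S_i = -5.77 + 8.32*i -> [-5.77, 2.55, 10.87, 19.19, 27.51]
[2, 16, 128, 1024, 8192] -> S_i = 2*8^i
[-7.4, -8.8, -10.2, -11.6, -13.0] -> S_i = -7.40 + -1.40*i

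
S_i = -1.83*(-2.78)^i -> [-1.83, 5.09, -14.14, 39.32, -109.3]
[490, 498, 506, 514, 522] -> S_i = 490 + 8*i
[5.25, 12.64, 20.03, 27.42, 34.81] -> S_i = 5.25 + 7.39*i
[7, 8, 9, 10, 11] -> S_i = 7 + 1*i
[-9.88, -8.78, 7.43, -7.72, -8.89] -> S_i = Random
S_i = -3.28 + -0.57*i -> [-3.28, -3.85, -4.42, -4.99, -5.56]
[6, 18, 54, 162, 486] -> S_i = 6*3^i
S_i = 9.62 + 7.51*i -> [9.62, 17.13, 24.64, 32.15, 39.66]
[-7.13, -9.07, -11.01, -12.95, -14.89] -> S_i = -7.13 + -1.94*i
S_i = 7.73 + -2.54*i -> [7.73, 5.19, 2.65, 0.11, -2.43]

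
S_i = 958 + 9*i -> [958, 967, 976, 985, 994]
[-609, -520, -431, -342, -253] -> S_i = -609 + 89*i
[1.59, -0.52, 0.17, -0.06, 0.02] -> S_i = 1.59*(-0.33)^i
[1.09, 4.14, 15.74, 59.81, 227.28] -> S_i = 1.09*3.80^i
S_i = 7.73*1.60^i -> [7.73, 12.37, 19.79, 31.66, 50.66]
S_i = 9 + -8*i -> [9, 1, -7, -15, -23]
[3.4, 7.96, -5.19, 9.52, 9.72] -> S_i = Random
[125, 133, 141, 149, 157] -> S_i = 125 + 8*i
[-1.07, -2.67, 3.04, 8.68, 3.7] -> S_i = Random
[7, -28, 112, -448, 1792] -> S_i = 7*-4^i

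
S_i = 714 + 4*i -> [714, 718, 722, 726, 730]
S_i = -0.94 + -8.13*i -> [-0.94, -9.07, -17.2, -25.33, -33.46]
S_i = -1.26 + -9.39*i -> [-1.26, -10.65, -20.04, -29.43, -38.82]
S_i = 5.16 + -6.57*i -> [5.16, -1.41, -7.98, -14.55, -21.12]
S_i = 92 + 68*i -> [92, 160, 228, 296, 364]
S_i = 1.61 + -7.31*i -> [1.61, -5.7, -13.01, -20.32, -27.63]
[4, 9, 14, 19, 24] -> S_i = 4 + 5*i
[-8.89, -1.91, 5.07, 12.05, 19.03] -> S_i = -8.89 + 6.98*i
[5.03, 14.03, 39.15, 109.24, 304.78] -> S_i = 5.03*2.79^i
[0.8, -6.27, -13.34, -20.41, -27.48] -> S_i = 0.80 + -7.07*i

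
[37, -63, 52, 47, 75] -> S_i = Random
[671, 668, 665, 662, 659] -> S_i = 671 + -3*i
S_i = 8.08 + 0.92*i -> [8.08, 9.0, 9.92, 10.84, 11.76]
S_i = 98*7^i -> [98, 686, 4802, 33614, 235298]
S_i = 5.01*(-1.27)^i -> [5.01, -6.36, 8.08, -10.26, 13.03]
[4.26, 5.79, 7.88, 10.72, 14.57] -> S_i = 4.26*1.36^i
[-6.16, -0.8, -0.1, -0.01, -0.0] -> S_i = -6.16*0.13^i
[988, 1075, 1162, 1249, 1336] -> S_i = 988 + 87*i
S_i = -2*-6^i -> [-2, 12, -72, 432, -2592]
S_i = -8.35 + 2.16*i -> [-8.35, -6.19, -4.03, -1.87, 0.29]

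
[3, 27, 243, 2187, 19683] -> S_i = 3*9^i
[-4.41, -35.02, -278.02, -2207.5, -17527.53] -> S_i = -4.41*7.94^i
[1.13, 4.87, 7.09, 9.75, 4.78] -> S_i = Random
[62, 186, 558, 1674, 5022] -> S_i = 62*3^i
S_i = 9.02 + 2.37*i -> [9.02, 11.39, 13.76, 16.13, 18.5]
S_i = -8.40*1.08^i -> [-8.4, -9.07, -9.8, -10.58, -11.43]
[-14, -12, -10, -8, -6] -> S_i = -14 + 2*i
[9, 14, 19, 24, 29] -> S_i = 9 + 5*i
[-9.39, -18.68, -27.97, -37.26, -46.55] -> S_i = -9.39 + -9.29*i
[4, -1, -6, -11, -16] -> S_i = 4 + -5*i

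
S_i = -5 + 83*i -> [-5, 78, 161, 244, 327]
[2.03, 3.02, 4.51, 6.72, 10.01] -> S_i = 2.03*1.49^i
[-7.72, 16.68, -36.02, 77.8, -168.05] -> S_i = -7.72*(-2.16)^i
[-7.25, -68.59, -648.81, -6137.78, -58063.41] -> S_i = -7.25*9.46^i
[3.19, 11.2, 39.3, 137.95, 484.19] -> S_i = 3.19*3.51^i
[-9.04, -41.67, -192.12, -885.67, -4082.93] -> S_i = -9.04*4.61^i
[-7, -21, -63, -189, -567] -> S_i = -7*3^i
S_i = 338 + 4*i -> [338, 342, 346, 350, 354]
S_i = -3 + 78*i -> [-3, 75, 153, 231, 309]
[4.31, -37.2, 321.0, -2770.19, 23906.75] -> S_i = 4.31*(-8.63)^i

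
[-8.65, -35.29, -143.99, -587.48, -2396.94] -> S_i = -8.65*4.08^i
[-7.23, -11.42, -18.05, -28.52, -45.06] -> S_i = -7.23*1.58^i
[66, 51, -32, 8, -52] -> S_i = Random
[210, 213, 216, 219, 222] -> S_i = 210 + 3*i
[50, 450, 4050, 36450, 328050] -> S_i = 50*9^i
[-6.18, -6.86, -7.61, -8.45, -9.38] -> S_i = -6.18*1.11^i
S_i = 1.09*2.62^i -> [1.09, 2.86, 7.48, 19.6, 51.36]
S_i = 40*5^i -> [40, 200, 1000, 5000, 25000]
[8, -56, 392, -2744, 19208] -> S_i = 8*-7^i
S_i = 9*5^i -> [9, 45, 225, 1125, 5625]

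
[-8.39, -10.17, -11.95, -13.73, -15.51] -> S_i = -8.39 + -1.78*i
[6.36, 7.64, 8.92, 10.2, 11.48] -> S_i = 6.36 + 1.28*i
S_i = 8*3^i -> [8, 24, 72, 216, 648]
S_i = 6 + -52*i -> [6, -46, -98, -150, -202]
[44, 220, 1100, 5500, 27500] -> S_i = 44*5^i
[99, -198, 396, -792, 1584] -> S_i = 99*-2^i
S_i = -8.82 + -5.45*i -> [-8.82, -14.27, -19.72, -25.17, -30.62]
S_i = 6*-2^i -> [6, -12, 24, -48, 96]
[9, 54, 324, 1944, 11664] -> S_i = 9*6^i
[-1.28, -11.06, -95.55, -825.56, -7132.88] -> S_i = -1.28*8.64^i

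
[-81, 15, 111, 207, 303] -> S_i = -81 + 96*i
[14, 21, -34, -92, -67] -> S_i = Random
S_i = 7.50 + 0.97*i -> [7.5, 8.47, 9.44, 10.41, 11.38]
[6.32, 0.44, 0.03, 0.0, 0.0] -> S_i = 6.32*0.07^i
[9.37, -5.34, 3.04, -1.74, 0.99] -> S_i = 9.37*(-0.57)^i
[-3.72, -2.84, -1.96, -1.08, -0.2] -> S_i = -3.72 + 0.88*i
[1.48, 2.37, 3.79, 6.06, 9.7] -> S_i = 1.48*1.60^i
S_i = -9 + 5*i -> [-9, -4, 1, 6, 11]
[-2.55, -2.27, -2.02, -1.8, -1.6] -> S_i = -2.55*0.89^i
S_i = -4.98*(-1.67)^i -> [-4.98, 8.32, -13.89, 23.19, -38.73]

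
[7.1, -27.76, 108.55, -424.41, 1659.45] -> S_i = 7.10*(-3.91)^i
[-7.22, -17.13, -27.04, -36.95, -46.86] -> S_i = -7.22 + -9.91*i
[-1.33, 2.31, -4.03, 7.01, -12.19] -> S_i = -1.33*(-1.74)^i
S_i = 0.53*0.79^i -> [0.53, 0.42, 0.33, 0.26, 0.21]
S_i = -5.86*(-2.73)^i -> [-5.86, 16.0, -43.67, 119.23, -325.5]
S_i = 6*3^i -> [6, 18, 54, 162, 486]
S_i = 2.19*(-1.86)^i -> [2.19, -4.07, 7.58, -14.09, 26.21]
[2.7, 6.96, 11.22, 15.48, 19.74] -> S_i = 2.70 + 4.26*i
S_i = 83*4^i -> [83, 332, 1328, 5312, 21248]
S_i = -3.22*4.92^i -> [-3.22, -15.84, -77.94, -383.49, -1886.76]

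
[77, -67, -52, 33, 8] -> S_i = Random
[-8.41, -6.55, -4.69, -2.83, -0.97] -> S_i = -8.41 + 1.86*i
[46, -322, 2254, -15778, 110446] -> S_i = 46*-7^i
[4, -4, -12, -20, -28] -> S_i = 4 + -8*i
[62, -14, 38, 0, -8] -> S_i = Random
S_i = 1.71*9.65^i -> [1.71, 16.5, 159.24, 1536.66, 14828.78]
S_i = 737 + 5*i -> [737, 742, 747, 752, 757]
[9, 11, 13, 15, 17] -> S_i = 9 + 2*i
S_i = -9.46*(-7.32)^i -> [-9.46, 69.25, -506.89, 3710.43, -27160.36]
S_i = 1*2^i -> [1, 2, 4, 8, 16]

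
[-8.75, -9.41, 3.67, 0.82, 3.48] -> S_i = Random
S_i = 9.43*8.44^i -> [9.43, 79.59, 671.73, 5669.43, 47849.95]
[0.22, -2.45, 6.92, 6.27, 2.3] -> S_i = Random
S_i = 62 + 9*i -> [62, 71, 80, 89, 98]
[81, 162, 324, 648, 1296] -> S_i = 81*2^i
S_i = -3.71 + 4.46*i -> [-3.71, 0.75, 5.21, 9.67, 14.13]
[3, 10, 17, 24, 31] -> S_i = 3 + 7*i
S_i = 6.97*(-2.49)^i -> [6.97, -17.36, 43.21, -107.6, 267.94]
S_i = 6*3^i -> [6, 18, 54, 162, 486]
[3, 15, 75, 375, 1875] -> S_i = 3*5^i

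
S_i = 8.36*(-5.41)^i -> [8.36, -45.23, 244.68, -1323.73, 7161.36]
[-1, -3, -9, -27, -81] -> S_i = -1*3^i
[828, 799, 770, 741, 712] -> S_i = 828 + -29*i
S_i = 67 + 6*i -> [67, 73, 79, 85, 91]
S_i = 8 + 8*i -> [8, 16, 24, 32, 40]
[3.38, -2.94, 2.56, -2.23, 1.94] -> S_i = 3.38*(-0.87)^i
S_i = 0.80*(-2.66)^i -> [0.8, -2.13, 5.66, -15.06, 40.05]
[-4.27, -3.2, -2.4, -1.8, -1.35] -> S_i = -4.27*0.75^i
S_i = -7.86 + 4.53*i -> [-7.86, -3.33, 1.2, 5.73, 10.26]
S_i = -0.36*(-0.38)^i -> [-0.36, 0.14, -0.05, 0.02, -0.01]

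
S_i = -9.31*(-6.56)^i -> [-9.31, 61.07, -400.64, 2628.22, -17241.1]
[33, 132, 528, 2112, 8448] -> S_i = 33*4^i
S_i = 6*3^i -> [6, 18, 54, 162, 486]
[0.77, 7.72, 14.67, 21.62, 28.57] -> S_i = 0.77 + 6.95*i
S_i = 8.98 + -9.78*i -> [8.98, -0.8, -10.58, -20.36, -30.14]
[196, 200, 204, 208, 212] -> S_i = 196 + 4*i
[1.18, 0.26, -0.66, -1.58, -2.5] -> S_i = 1.18 + -0.92*i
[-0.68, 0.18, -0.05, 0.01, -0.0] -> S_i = -0.68*(-0.26)^i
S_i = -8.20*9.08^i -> [-8.2, -74.46, -676.06, -6138.63, -55738.75]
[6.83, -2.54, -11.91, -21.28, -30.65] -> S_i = 6.83 + -9.37*i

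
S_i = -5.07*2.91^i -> [-5.07, -14.75, -42.93, -124.94, -363.56]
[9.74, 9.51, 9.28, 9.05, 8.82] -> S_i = 9.74 + -0.23*i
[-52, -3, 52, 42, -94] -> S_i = Random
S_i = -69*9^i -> [-69, -621, -5589, -50301, -452709]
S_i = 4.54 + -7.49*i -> [4.54, -2.95, -10.44, -17.93, -25.42]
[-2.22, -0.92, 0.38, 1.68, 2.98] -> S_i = -2.22 + 1.30*i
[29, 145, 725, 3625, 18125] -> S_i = 29*5^i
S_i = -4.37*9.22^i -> [-4.37, -40.29, -371.49, -3425.11, -31579.49]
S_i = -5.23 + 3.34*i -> [-5.23, -1.89, 1.45, 4.79, 8.13]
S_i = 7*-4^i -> [7, -28, 112, -448, 1792]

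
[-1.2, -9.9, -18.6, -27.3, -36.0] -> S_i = -1.20 + -8.70*i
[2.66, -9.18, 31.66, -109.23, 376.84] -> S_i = 2.66*(-3.45)^i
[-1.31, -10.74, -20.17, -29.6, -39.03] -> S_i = -1.31 + -9.43*i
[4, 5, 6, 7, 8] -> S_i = 4 + 1*i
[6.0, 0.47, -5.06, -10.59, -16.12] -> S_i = 6.00 + -5.53*i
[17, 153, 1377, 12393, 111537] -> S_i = 17*9^i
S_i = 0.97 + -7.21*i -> [0.97, -6.24, -13.45, -20.66, -27.87]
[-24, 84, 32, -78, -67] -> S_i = Random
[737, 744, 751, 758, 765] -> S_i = 737 + 7*i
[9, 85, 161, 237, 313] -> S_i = 9 + 76*i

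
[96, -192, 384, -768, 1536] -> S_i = 96*-2^i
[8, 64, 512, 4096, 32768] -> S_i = 8*8^i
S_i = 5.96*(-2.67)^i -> [5.96, -15.91, 42.49, -113.44, 302.89]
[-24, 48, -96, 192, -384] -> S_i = -24*-2^i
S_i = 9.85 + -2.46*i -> [9.85, 7.39, 4.93, 2.47, 0.01]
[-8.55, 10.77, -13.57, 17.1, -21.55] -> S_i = -8.55*(-1.26)^i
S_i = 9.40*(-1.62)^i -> [9.4, -15.23, 24.67, -39.96, 64.74]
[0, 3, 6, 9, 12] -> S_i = 0 + 3*i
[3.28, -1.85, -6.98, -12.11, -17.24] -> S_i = 3.28 + -5.13*i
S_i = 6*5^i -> [6, 30, 150, 750, 3750]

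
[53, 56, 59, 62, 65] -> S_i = 53 + 3*i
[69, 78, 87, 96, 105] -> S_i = 69 + 9*i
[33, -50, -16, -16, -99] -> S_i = Random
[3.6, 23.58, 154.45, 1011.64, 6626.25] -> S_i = 3.60*6.55^i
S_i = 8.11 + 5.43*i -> [8.11, 13.54, 18.97, 24.4, 29.83]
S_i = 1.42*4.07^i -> [1.42, 5.78, 23.52, 95.74, 389.64]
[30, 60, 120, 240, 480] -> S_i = 30*2^i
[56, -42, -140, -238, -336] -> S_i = 56 + -98*i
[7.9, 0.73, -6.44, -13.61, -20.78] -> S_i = 7.90 + -7.17*i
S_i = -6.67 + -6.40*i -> [-6.67, -13.07, -19.47, -25.87, -32.27]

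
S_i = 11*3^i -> [11, 33, 99, 297, 891]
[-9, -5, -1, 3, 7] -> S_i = -9 + 4*i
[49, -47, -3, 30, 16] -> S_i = Random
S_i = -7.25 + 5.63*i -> [-7.25, -1.62, 4.01, 9.64, 15.27]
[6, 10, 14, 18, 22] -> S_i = 6 + 4*i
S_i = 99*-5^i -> [99, -495, 2475, -12375, 61875]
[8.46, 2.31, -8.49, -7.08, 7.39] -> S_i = Random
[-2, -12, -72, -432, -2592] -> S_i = -2*6^i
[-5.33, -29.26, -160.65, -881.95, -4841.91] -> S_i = -5.33*5.49^i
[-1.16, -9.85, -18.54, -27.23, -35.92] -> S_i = -1.16 + -8.69*i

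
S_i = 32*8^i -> [32, 256, 2048, 16384, 131072]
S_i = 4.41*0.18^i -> [4.41, 0.79, 0.14, 0.03, 0.0]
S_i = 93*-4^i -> [93, -372, 1488, -5952, 23808]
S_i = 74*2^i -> [74, 148, 296, 592, 1184]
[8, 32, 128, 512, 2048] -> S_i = 8*4^i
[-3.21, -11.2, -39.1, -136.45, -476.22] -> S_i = -3.21*3.49^i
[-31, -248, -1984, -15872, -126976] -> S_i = -31*8^i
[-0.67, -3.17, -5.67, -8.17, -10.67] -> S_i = -0.67 + -2.50*i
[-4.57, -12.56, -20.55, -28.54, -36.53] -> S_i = -4.57 + -7.99*i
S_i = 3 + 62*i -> [3, 65, 127, 189, 251]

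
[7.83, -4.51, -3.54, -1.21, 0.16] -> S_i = Random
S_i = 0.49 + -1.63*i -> [0.49, -1.14, -2.77, -4.4, -6.03]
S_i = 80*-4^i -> [80, -320, 1280, -5120, 20480]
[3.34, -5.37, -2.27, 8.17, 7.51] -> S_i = Random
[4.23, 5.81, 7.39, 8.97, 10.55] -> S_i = 4.23 + 1.58*i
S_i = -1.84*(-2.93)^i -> [-1.84, 5.39, -15.8, 46.28, -135.61]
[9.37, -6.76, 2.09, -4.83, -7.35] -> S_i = Random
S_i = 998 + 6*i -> [998, 1004, 1010, 1016, 1022]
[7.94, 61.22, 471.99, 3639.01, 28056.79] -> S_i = 7.94*7.71^i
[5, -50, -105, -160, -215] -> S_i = 5 + -55*i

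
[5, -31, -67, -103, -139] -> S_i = 5 + -36*i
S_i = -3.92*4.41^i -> [-3.92, -17.29, -76.24, -336.2, -1482.66]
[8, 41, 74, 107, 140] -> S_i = 8 + 33*i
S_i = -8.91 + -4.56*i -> [-8.91, -13.47, -18.03, -22.59, -27.15]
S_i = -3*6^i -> [-3, -18, -108, -648, -3888]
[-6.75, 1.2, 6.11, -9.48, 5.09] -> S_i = Random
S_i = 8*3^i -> [8, 24, 72, 216, 648]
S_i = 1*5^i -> [1, 5, 25, 125, 625]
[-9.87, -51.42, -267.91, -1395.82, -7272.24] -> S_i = -9.87*5.21^i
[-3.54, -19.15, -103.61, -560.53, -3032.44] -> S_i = -3.54*5.41^i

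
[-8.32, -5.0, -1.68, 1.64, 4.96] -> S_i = -8.32 + 3.32*i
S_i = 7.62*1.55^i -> [7.62, 11.81, 18.31, 28.38, 43.98]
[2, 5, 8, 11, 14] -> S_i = 2 + 3*i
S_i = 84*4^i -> [84, 336, 1344, 5376, 21504]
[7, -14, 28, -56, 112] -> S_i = 7*-2^i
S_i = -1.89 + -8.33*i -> [-1.89, -10.22, -18.55, -26.88, -35.21]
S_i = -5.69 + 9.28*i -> [-5.69, 3.59, 12.87, 22.15, 31.43]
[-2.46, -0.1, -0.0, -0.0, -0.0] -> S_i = -2.46*0.04^i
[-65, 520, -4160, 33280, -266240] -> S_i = -65*-8^i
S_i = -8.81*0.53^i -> [-8.81, -4.67, -2.47, -1.31, -0.7]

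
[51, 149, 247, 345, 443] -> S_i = 51 + 98*i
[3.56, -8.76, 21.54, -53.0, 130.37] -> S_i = 3.56*(-2.46)^i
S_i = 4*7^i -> [4, 28, 196, 1372, 9604]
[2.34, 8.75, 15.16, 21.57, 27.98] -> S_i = 2.34 + 6.41*i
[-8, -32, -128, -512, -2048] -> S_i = -8*4^i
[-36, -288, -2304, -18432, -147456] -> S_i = -36*8^i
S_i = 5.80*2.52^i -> [5.8, 14.62, 36.83, 92.82, 233.9]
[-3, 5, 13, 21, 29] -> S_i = -3 + 8*i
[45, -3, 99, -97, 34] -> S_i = Random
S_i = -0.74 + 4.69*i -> [-0.74, 3.95, 8.64, 13.33, 18.02]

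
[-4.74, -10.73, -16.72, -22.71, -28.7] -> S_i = -4.74 + -5.99*i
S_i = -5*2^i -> [-5, -10, -20, -40, -80]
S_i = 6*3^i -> [6, 18, 54, 162, 486]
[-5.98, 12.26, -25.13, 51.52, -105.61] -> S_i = -5.98*(-2.05)^i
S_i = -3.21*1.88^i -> [-3.21, -6.03, -11.35, -21.33, -40.1]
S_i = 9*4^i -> [9, 36, 144, 576, 2304]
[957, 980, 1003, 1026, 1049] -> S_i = 957 + 23*i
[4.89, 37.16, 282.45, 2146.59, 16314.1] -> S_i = 4.89*7.60^i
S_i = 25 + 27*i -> [25, 52, 79, 106, 133]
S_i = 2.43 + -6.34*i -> [2.43, -3.91, -10.25, -16.59, -22.93]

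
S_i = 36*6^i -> [36, 216, 1296, 7776, 46656]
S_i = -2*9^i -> [-2, -18, -162, -1458, -13122]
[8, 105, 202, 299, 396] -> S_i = 8 + 97*i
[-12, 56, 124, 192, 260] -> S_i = -12 + 68*i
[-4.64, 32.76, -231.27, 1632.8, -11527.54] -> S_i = -4.64*(-7.06)^i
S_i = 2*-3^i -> [2, -6, 18, -54, 162]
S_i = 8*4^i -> [8, 32, 128, 512, 2048]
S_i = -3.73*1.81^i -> [-3.73, -6.75, -12.22, -22.12, -40.03]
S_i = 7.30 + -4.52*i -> [7.3, 2.78, -1.74, -6.26, -10.78]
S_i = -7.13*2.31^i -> [-7.13, -16.47, -38.05, -87.89, -203.02]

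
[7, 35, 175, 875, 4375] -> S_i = 7*5^i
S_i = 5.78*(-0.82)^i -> [5.78, -4.74, 3.89, -3.19, 2.61]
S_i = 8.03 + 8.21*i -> [8.03, 16.24, 24.45, 32.66, 40.87]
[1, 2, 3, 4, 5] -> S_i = 1 + 1*i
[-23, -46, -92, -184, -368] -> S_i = -23*2^i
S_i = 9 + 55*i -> [9, 64, 119, 174, 229]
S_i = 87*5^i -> [87, 435, 2175, 10875, 54375]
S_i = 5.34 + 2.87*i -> [5.34, 8.21, 11.08, 13.95, 16.82]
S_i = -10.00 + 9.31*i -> [-10.0, -0.69, 8.62, 17.93, 27.24]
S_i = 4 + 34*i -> [4, 38, 72, 106, 140]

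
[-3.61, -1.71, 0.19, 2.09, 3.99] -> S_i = -3.61 + 1.90*i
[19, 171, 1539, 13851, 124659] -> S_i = 19*9^i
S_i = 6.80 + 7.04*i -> [6.8, 13.84, 20.88, 27.92, 34.96]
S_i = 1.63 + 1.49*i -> [1.63, 3.12, 4.61, 6.1, 7.59]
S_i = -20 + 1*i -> [-20, -19, -18, -17, -16]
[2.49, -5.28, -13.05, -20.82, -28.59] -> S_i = 2.49 + -7.77*i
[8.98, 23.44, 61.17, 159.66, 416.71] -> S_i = 8.98*2.61^i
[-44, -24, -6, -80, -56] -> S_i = Random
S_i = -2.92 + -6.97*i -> [-2.92, -9.89, -16.86, -23.83, -30.8]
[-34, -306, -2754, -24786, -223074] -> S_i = -34*9^i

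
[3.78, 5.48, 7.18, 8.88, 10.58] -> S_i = 3.78 + 1.70*i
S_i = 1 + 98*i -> [1, 99, 197, 295, 393]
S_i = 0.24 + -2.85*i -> [0.24, -2.61, -5.46, -8.31, -11.16]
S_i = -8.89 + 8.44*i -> [-8.89, -0.45, 7.99, 16.43, 24.87]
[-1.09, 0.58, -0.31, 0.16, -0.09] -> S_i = -1.09*(-0.53)^i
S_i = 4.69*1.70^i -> [4.69, 7.97, 13.55, 23.04, 39.17]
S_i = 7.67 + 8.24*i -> [7.67, 15.91, 24.15, 32.39, 40.63]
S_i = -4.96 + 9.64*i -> [-4.96, 4.68, 14.32, 23.96, 33.6]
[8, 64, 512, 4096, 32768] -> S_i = 8*8^i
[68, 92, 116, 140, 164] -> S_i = 68 + 24*i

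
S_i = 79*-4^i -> [79, -316, 1264, -5056, 20224]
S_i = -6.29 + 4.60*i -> [-6.29, -1.69, 2.91, 7.51, 12.11]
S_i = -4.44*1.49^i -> [-4.44, -6.62, -9.86, -14.69, -21.88]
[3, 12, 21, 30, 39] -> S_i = 3 + 9*i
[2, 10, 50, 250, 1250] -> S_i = 2*5^i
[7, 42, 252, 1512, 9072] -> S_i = 7*6^i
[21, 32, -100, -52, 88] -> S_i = Random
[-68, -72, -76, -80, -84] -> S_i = -68 + -4*i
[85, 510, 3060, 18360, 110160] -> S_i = 85*6^i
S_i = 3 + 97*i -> [3, 100, 197, 294, 391]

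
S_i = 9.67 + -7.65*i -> [9.67, 2.02, -5.63, -13.28, -20.93]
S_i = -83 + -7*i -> [-83, -90, -97, -104, -111]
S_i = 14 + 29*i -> [14, 43, 72, 101, 130]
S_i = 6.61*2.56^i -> [6.61, 16.92, 43.32, 110.9, 283.9]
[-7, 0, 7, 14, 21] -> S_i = -7 + 7*i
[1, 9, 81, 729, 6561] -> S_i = 1*9^i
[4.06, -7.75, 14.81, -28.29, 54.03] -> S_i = 4.06*(-1.91)^i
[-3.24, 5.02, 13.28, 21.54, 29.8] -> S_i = -3.24 + 8.26*i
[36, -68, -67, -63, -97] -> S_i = Random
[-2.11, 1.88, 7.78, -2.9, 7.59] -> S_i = Random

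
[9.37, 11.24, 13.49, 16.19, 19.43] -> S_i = 9.37*1.20^i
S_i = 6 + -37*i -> [6, -31, -68, -105, -142]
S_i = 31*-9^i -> [31, -279, 2511, -22599, 203391]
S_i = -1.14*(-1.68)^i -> [-1.14, 1.92, -3.22, 5.41, -9.08]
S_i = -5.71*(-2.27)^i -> [-5.71, 12.96, -29.42, 66.79, -151.61]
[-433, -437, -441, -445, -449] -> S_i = -433 + -4*i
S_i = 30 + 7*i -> [30, 37, 44, 51, 58]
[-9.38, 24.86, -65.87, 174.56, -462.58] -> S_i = -9.38*(-2.65)^i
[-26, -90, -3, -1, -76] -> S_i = Random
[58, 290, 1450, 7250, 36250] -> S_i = 58*5^i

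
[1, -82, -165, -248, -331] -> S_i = 1 + -83*i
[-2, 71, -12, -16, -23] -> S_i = Random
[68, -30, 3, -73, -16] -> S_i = Random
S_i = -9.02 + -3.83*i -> [-9.02, -12.85, -16.68, -20.51, -24.34]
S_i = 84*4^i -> [84, 336, 1344, 5376, 21504]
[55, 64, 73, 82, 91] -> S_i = 55 + 9*i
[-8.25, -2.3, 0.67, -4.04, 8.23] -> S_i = Random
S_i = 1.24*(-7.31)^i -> [1.24, -9.06, 66.26, -484.37, 3540.72]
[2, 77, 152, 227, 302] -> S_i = 2 + 75*i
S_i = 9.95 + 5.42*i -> [9.95, 15.37, 20.79, 26.21, 31.63]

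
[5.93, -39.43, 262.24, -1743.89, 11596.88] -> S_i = 5.93*(-6.65)^i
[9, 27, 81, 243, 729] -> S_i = 9*3^i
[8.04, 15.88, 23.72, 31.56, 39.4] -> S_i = 8.04 + 7.84*i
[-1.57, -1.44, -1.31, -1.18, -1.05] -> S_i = -1.57 + 0.13*i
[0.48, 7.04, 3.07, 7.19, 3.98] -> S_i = Random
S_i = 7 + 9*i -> [7, 16, 25, 34, 43]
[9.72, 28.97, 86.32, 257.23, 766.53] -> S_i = 9.72*2.98^i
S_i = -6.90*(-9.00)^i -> [-6.9, 62.1, -558.9, 5030.1, -45270.9]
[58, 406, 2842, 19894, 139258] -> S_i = 58*7^i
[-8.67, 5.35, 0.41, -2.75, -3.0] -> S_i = Random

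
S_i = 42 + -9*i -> [42, 33, 24, 15, 6]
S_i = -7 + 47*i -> [-7, 40, 87, 134, 181]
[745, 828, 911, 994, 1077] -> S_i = 745 + 83*i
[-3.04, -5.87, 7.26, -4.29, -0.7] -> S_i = Random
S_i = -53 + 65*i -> [-53, 12, 77, 142, 207]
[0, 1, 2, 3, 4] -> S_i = 0 + 1*i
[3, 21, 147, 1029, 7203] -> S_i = 3*7^i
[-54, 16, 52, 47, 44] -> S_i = Random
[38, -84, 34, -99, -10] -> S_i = Random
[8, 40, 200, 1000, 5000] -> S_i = 8*5^i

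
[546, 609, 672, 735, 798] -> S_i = 546 + 63*i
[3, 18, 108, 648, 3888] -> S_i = 3*6^i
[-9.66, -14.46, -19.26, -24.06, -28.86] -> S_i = -9.66 + -4.80*i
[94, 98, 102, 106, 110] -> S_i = 94 + 4*i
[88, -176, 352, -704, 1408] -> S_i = 88*-2^i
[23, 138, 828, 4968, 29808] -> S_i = 23*6^i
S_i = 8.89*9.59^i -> [8.89, 85.26, 817.6, 7840.75, 75192.79]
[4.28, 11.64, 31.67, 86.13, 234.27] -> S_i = 4.28*2.72^i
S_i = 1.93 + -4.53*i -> [1.93, -2.6, -7.13, -11.66, -16.19]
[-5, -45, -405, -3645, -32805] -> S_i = -5*9^i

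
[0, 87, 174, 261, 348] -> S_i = 0 + 87*i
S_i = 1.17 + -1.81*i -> [1.17, -0.64, -2.45, -4.26, -6.07]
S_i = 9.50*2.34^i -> [9.5, 22.23, 52.02, 121.72, 284.83]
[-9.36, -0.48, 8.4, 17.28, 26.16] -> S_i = -9.36 + 8.88*i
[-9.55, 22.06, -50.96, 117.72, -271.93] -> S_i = -9.55*(-2.31)^i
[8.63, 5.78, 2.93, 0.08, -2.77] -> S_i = 8.63 + -2.85*i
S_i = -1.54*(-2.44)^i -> [-1.54, 3.76, -9.17, 22.37, -54.59]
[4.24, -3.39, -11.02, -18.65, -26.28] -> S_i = 4.24 + -7.63*i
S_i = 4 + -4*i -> [4, 0, -4, -8, -12]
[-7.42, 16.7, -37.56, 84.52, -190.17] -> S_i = -7.42*(-2.25)^i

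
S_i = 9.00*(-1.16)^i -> [9.0, -10.44, 12.11, -14.05, 16.3]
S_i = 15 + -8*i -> [15, 7, -1, -9, -17]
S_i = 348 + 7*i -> [348, 355, 362, 369, 376]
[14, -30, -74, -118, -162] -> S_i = 14 + -44*i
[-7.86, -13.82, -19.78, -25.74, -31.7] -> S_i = -7.86 + -5.96*i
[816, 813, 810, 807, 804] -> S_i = 816 + -3*i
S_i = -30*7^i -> [-30, -210, -1470, -10290, -72030]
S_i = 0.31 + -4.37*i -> [0.31, -4.06, -8.43, -12.8, -17.17]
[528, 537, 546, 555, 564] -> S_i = 528 + 9*i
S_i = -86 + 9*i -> [-86, -77, -68, -59, -50]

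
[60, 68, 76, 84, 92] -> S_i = 60 + 8*i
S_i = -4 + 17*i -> [-4, 13, 30, 47, 64]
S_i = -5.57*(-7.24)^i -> [-5.57, 40.33, -291.97, 2113.83, -15304.16]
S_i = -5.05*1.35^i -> [-5.05, -6.82, -9.2, -12.42, -16.77]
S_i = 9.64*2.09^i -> [9.64, 20.15, 42.11, 88.01, 183.93]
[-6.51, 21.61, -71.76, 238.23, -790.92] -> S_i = -6.51*(-3.32)^i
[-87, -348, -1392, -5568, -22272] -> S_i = -87*4^i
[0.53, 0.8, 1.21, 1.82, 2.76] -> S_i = 0.53*1.51^i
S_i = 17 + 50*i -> [17, 67, 117, 167, 217]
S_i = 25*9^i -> [25, 225, 2025, 18225, 164025]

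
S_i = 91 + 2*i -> [91, 93, 95, 97, 99]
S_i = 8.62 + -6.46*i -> [8.62, 2.16, -4.3, -10.76, -17.22]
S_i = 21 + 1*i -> [21, 22, 23, 24, 25]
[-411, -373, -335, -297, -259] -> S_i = -411 + 38*i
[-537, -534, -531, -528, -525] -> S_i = -537 + 3*i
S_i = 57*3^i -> [57, 171, 513, 1539, 4617]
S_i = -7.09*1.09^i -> [-7.09, -7.73, -8.42, -9.18, -10.01]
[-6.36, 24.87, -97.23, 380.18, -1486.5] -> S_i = -6.36*(-3.91)^i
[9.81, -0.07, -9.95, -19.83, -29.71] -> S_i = 9.81 + -9.88*i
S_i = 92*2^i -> [92, 184, 368, 736, 1472]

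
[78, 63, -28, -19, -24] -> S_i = Random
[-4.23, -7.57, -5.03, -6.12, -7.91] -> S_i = Random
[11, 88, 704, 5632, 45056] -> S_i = 11*8^i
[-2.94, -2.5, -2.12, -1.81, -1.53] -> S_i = -2.94*0.85^i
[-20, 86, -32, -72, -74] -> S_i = Random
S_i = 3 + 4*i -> [3, 7, 11, 15, 19]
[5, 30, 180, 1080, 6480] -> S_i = 5*6^i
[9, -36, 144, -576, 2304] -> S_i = 9*-4^i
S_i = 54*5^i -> [54, 270, 1350, 6750, 33750]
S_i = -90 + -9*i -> [-90, -99, -108, -117, -126]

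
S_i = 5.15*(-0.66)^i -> [5.15, -3.4, 2.24, -1.48, 0.98]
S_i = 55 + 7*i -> [55, 62, 69, 76, 83]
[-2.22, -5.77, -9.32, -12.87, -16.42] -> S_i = -2.22 + -3.55*i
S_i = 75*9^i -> [75, 675, 6075, 54675, 492075]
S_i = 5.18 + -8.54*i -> [5.18, -3.36, -11.9, -20.44, -28.98]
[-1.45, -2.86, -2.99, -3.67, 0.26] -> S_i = Random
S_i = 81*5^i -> [81, 405, 2025, 10125, 50625]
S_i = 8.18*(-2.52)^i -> [8.18, -20.61, 51.95, -130.9, 329.88]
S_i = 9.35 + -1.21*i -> [9.35, 8.14, 6.93, 5.72, 4.51]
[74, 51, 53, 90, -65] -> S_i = Random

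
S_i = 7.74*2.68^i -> [7.74, 20.74, 55.59, 148.99, 399.28]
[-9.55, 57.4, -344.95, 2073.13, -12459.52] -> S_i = -9.55*(-6.01)^i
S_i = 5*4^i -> [5, 20, 80, 320, 1280]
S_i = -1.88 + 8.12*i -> [-1.88, 6.24, 14.36, 22.48, 30.6]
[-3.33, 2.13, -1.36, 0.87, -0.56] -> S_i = -3.33*(-0.64)^i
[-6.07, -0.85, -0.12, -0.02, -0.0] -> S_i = -6.07*0.14^i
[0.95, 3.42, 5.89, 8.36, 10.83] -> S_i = 0.95 + 2.47*i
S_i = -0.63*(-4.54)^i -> [-0.63, 2.86, -12.99, 58.95, -267.65]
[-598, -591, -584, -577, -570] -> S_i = -598 + 7*i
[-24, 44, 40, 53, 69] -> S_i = Random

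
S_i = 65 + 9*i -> [65, 74, 83, 92, 101]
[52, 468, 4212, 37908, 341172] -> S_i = 52*9^i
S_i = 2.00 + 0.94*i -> [2.0, 2.94, 3.88, 4.82, 5.76]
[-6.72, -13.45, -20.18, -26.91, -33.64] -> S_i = -6.72 + -6.73*i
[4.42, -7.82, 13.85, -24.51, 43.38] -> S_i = 4.42*(-1.77)^i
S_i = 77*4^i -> [77, 308, 1232, 4928, 19712]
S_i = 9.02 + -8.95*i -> [9.02, 0.07, -8.88, -17.83, -26.78]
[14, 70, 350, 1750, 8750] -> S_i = 14*5^i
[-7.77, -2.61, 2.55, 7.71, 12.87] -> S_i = -7.77 + 5.16*i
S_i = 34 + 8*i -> [34, 42, 50, 58, 66]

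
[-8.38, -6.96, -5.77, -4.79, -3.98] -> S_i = -8.38*0.83^i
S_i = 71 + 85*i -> [71, 156, 241, 326, 411]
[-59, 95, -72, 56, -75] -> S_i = Random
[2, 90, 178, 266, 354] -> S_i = 2 + 88*i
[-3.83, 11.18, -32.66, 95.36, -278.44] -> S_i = -3.83*(-2.92)^i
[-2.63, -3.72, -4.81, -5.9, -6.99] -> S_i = -2.63 + -1.09*i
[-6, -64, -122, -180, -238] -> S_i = -6 + -58*i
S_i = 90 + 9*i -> [90, 99, 108, 117, 126]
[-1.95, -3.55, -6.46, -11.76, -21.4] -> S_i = -1.95*1.82^i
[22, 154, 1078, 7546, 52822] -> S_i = 22*7^i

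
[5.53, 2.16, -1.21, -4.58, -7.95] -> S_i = 5.53 + -3.37*i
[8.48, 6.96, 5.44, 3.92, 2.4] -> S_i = 8.48 + -1.52*i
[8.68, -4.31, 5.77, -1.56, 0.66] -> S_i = Random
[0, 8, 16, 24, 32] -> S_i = 0 + 8*i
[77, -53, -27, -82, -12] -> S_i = Random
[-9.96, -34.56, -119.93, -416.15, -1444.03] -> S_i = -9.96*3.47^i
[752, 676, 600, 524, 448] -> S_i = 752 + -76*i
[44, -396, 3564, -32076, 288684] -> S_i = 44*-9^i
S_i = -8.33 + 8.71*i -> [-8.33, 0.38, 9.09, 17.8, 26.51]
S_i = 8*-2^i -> [8, -16, 32, -64, 128]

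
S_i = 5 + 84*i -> [5, 89, 173, 257, 341]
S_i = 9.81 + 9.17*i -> [9.81, 18.98, 28.15, 37.32, 46.49]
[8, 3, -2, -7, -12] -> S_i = 8 + -5*i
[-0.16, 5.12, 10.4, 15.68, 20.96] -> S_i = -0.16 + 5.28*i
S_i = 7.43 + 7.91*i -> [7.43, 15.34, 23.25, 31.16, 39.07]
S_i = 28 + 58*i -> [28, 86, 144, 202, 260]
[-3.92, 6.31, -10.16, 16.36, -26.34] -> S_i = -3.92*(-1.61)^i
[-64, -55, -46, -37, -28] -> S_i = -64 + 9*i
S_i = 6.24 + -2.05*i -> [6.24, 4.19, 2.14, 0.09, -1.96]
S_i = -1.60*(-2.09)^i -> [-1.6, 3.34, -6.99, 14.61, -30.53]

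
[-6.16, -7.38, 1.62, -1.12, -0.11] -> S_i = Random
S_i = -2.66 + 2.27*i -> [-2.66, -0.39, 1.88, 4.15, 6.42]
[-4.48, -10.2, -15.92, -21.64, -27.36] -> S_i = -4.48 + -5.72*i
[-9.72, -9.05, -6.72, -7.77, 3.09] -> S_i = Random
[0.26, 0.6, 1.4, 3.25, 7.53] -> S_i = 0.26*2.32^i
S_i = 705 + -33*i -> [705, 672, 639, 606, 573]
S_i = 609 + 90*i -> [609, 699, 789, 879, 969]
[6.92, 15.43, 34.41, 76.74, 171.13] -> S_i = 6.92*2.23^i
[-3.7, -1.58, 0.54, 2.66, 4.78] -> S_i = -3.70 + 2.12*i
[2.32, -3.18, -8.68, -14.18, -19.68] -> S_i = 2.32 + -5.50*i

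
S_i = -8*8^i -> [-8, -64, -512, -4096, -32768]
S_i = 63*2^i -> [63, 126, 252, 504, 1008]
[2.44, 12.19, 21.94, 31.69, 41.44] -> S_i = 2.44 + 9.75*i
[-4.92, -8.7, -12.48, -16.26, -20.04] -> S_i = -4.92 + -3.78*i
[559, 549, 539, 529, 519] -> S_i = 559 + -10*i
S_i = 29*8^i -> [29, 232, 1856, 14848, 118784]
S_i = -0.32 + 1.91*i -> [-0.32, 1.59, 3.5, 5.41, 7.32]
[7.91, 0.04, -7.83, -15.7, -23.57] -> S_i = 7.91 + -7.87*i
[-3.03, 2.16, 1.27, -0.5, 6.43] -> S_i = Random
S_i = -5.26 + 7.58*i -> [-5.26, 2.32, 9.9, 17.48, 25.06]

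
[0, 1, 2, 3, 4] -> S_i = 0 + 1*i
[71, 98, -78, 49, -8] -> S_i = Random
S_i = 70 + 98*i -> [70, 168, 266, 364, 462]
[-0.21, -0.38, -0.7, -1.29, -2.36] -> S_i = -0.21*1.83^i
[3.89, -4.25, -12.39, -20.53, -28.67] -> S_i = 3.89 + -8.14*i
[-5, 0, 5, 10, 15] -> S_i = -5 + 5*i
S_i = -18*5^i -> [-18, -90, -450, -2250, -11250]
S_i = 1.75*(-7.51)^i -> [1.75, -13.14, 98.7, -741.24, 5566.7]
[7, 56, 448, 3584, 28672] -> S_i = 7*8^i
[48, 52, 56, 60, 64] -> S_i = 48 + 4*i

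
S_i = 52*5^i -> [52, 260, 1300, 6500, 32500]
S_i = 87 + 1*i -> [87, 88, 89, 90, 91]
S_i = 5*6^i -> [5, 30, 180, 1080, 6480]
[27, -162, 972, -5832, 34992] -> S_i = 27*-6^i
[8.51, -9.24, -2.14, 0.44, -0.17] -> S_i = Random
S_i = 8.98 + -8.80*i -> [8.98, 0.18, -8.62, -17.42, -26.22]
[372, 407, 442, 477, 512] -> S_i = 372 + 35*i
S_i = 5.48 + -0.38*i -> [5.48, 5.1, 4.72, 4.34, 3.96]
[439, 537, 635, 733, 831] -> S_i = 439 + 98*i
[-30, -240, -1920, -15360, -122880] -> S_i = -30*8^i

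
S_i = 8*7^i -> [8, 56, 392, 2744, 19208]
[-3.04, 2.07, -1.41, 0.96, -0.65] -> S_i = -3.04*(-0.68)^i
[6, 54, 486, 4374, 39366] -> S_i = 6*9^i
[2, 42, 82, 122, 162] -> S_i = 2 + 40*i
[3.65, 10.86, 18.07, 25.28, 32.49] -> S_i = 3.65 + 7.21*i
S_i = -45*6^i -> [-45, -270, -1620, -9720, -58320]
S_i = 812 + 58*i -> [812, 870, 928, 986, 1044]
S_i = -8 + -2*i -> [-8, -10, -12, -14, -16]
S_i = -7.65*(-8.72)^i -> [-7.65, 66.71, -581.69, 5072.37, -44231.06]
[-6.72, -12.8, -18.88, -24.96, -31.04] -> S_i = -6.72 + -6.08*i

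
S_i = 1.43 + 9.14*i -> [1.43, 10.57, 19.71, 28.85, 37.99]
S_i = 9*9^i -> [9, 81, 729, 6561, 59049]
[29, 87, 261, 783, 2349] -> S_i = 29*3^i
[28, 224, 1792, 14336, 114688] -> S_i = 28*8^i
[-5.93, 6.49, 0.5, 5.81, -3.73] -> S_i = Random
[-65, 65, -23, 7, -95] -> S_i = Random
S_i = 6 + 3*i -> [6, 9, 12, 15, 18]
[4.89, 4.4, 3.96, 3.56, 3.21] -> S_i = 4.89*0.90^i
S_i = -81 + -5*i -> [-81, -86, -91, -96, -101]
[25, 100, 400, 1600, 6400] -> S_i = 25*4^i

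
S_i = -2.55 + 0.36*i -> [-2.55, -2.19, -1.83, -1.47, -1.11]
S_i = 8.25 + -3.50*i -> [8.25, 4.75, 1.25, -2.25, -5.75]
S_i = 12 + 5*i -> [12, 17, 22, 27, 32]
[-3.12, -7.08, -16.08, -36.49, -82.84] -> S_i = -3.12*2.27^i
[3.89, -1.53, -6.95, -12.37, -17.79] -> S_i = 3.89 + -5.42*i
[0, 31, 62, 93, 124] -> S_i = 0 + 31*i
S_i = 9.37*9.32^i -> [9.37, 87.33, 813.9, 7585.55, 70697.37]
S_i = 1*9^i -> [1, 9, 81, 729, 6561]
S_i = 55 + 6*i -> [55, 61, 67, 73, 79]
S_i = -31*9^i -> [-31, -279, -2511, -22599, -203391]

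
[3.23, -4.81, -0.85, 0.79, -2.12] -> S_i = Random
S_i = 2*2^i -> [2, 4, 8, 16, 32]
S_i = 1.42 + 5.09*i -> [1.42, 6.51, 11.6, 16.69, 21.78]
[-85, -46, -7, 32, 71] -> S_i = -85 + 39*i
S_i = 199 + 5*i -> [199, 204, 209, 214, 219]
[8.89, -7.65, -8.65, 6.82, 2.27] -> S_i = Random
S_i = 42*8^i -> [42, 336, 2688, 21504, 172032]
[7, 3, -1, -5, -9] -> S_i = 7 + -4*i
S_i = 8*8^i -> [8, 64, 512, 4096, 32768]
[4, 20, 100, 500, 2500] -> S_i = 4*5^i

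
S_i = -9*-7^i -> [-9, 63, -441, 3087, -21609]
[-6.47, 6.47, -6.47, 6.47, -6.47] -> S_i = -6.47*(-1.00)^i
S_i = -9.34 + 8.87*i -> [-9.34, -0.47, 8.4, 17.27, 26.14]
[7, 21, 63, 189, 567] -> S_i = 7*3^i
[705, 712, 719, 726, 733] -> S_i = 705 + 7*i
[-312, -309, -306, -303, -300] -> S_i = -312 + 3*i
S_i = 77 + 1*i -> [77, 78, 79, 80, 81]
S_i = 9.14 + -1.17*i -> [9.14, 7.97, 6.8, 5.63, 4.46]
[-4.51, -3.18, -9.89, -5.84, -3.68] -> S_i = Random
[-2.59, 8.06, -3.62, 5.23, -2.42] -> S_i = Random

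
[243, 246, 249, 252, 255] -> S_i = 243 + 3*i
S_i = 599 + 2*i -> [599, 601, 603, 605, 607]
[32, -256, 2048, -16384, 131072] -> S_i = 32*-8^i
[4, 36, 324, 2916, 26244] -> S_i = 4*9^i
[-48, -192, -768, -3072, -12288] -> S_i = -48*4^i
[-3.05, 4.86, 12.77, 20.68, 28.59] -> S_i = -3.05 + 7.91*i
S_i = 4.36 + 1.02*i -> [4.36, 5.38, 6.4, 7.42, 8.44]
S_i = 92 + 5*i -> [92, 97, 102, 107, 112]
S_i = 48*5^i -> [48, 240, 1200, 6000, 30000]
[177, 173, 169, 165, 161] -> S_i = 177 + -4*i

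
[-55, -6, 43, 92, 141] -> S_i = -55 + 49*i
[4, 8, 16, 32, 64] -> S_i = 4*2^i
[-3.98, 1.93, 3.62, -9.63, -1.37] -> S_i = Random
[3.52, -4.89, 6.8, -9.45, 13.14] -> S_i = 3.52*(-1.39)^i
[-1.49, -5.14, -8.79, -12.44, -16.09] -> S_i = -1.49 + -3.65*i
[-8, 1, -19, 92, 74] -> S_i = Random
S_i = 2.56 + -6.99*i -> [2.56, -4.43, -11.42, -18.41, -25.4]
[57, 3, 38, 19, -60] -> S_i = Random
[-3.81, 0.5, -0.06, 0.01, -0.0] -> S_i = -3.81*(-0.13)^i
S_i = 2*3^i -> [2, 6, 18, 54, 162]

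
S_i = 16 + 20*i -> [16, 36, 56, 76, 96]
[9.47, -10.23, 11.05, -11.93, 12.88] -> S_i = 9.47*(-1.08)^i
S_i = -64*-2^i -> [-64, 128, -256, 512, -1024]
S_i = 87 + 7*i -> [87, 94, 101, 108, 115]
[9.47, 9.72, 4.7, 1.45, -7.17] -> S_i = Random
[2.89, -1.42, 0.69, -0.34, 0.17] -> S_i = 2.89*(-0.49)^i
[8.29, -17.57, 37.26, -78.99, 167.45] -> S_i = 8.29*(-2.12)^i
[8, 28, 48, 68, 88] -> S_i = 8 + 20*i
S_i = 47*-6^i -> [47, -282, 1692, -10152, 60912]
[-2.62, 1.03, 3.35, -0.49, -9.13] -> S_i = Random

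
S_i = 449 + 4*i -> [449, 453, 457, 461, 465]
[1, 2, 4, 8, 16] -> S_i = 1*2^i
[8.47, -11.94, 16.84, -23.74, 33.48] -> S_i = 8.47*(-1.41)^i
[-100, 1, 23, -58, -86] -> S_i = Random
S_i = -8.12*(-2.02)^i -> [-8.12, 16.4, -33.13, 66.93, -135.2]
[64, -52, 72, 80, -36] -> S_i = Random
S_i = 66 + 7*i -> [66, 73, 80, 87, 94]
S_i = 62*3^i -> [62, 186, 558, 1674, 5022]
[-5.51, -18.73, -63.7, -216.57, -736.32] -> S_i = -5.51*3.40^i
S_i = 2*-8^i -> [2, -16, 128, -1024, 8192]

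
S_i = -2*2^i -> [-2, -4, -8, -16, -32]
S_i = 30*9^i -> [30, 270, 2430, 21870, 196830]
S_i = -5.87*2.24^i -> [-5.87, -13.15, -29.45, -65.98, -147.78]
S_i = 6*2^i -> [6, 12, 24, 48, 96]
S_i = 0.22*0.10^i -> [0.22, 0.02, 0.0, 0.0, 0.0]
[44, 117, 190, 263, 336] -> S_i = 44 + 73*i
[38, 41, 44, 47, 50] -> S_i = 38 + 3*i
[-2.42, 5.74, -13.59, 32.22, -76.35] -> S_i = -2.42*(-2.37)^i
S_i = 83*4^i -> [83, 332, 1328, 5312, 21248]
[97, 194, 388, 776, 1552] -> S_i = 97*2^i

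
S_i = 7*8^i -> [7, 56, 448, 3584, 28672]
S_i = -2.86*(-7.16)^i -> [-2.86, 20.48, -146.62, 1049.8, -7516.54]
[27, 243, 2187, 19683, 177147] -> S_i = 27*9^i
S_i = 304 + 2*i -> [304, 306, 308, 310, 312]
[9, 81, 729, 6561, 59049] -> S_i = 9*9^i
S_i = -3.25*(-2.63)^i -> [-3.25, 8.55, -22.48, 59.12, -155.49]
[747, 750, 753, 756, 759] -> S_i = 747 + 3*i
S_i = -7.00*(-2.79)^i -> [-7.0, 19.53, -54.49, 152.02, -424.15]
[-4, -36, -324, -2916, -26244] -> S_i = -4*9^i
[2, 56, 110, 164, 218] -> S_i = 2 + 54*i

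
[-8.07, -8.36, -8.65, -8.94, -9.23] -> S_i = -8.07 + -0.29*i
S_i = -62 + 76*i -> [-62, 14, 90, 166, 242]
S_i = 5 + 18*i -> [5, 23, 41, 59, 77]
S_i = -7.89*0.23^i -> [-7.89, -1.81, -0.42, -0.1, -0.02]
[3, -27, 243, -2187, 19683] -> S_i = 3*-9^i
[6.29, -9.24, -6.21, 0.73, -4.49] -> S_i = Random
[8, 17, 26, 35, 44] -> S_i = 8 + 9*i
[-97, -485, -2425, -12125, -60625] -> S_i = -97*5^i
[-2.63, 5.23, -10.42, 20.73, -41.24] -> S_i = -2.63*(-1.99)^i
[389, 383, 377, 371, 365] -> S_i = 389 + -6*i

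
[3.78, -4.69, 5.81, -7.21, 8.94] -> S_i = 3.78*(-1.24)^i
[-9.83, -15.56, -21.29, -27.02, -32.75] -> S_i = -9.83 + -5.73*i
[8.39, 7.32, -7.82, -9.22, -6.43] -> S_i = Random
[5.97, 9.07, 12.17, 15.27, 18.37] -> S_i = 5.97 + 3.10*i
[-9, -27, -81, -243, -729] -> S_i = -9*3^i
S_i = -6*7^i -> [-6, -42, -294, -2058, -14406]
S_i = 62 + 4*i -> [62, 66, 70, 74, 78]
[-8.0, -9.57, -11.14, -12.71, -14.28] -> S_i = -8.00 + -1.57*i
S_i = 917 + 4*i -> [917, 921, 925, 929, 933]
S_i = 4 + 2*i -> [4, 6, 8, 10, 12]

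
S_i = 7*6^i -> [7, 42, 252, 1512, 9072]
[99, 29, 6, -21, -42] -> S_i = Random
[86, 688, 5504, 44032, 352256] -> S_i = 86*8^i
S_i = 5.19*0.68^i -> [5.19, 3.53, 2.4, 1.63, 1.11]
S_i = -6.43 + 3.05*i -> [-6.43, -3.38, -0.33, 2.72, 5.77]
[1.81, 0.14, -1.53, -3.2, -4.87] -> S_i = 1.81 + -1.67*i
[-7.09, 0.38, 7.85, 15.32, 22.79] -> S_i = -7.09 + 7.47*i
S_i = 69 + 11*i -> [69, 80, 91, 102, 113]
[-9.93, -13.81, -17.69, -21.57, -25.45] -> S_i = -9.93 + -3.88*i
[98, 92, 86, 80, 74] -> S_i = 98 + -6*i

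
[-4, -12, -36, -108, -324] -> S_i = -4*3^i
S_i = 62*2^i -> [62, 124, 248, 496, 992]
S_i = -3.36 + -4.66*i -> [-3.36, -8.02, -12.68, -17.34, -22.0]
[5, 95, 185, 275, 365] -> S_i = 5 + 90*i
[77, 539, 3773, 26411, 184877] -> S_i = 77*7^i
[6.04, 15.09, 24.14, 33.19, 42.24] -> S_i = 6.04 + 9.05*i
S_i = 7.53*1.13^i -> [7.53, 8.51, 9.62, 10.87, 12.28]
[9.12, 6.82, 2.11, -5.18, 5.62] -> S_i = Random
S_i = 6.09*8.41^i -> [6.09, 51.22, 430.73, 3622.47, 30465.01]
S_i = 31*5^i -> [31, 155, 775, 3875, 19375]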